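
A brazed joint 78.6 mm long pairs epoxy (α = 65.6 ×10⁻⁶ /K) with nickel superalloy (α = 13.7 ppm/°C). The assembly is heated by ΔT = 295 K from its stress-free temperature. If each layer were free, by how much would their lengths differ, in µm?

Δα = |65.6 − 13.7|×10⁻⁶/K = 51.9×10⁻⁶/K.
ΔL_mismatch = Δα·L·ΔT = 51.9×10⁻⁶ × 78.6 mm × 295.0 K = 1200 µm.

1200 µm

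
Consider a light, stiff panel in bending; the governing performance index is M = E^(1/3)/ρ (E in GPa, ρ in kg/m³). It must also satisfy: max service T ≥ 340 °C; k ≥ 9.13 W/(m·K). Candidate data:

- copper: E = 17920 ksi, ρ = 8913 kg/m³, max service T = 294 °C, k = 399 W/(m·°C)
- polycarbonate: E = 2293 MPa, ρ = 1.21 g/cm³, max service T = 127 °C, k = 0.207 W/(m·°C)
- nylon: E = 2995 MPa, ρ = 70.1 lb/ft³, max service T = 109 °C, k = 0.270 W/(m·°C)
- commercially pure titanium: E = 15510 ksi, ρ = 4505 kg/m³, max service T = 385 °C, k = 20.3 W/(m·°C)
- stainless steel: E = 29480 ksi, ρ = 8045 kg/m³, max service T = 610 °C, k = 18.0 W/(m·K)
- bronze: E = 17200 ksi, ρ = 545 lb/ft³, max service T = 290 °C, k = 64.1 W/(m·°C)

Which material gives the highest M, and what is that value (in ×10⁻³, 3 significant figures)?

commercially pure titanium, M = 1.05×10⁻³

Screen on constraints: max service T ≥ 340 °C; k ≥ 9.13 W/(m·K). Survivors: commercially pure titanium, stainless steel.
Normalizing units and computing the index:
  commercially pure titanium: E = 106.9 GPa, ρ = 4505 kg/m³
  stainless steel: E = 203.3 GPa, ρ = 8045 kg/m³
  commercially pure titanium: M = 1.05×10⁻³
  stainless steel: M = 0.731×10⁻³
Commercially pure titanium ranks first.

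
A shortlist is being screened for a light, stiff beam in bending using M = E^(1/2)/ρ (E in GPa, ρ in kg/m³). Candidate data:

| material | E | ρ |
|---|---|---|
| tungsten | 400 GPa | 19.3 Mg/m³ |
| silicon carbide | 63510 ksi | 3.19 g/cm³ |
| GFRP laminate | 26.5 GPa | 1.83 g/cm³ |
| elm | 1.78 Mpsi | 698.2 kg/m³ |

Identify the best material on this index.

silicon carbide

Normalizing units and computing the index:
  tungsten: E = 400.0 GPa, ρ = 19300 kg/m³
  silicon carbide: E = 437.9 GPa, ρ = 3190 kg/m³
  GFRP laminate: E = 26.50 GPa, ρ = 1830 kg/m³
  elm: E = 12.27 GPa, ρ = 698.2 kg/m³
  silicon carbide: M = 6.56×10⁻³
  elm: M = 5.02×10⁻³
  GFRP laminate: M = 2.81×10⁻³
  tungsten: M = 1.04×10⁻³
Highest index: silicon carbide.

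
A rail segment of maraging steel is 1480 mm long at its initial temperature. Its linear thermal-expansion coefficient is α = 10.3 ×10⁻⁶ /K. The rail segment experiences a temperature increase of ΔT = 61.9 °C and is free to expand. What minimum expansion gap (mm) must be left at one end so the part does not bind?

0.944 mm

ΔL = α·L₀·ΔT = 10.3×10⁻⁶ × 1480 mm × 61.90 K = 0.944 mm.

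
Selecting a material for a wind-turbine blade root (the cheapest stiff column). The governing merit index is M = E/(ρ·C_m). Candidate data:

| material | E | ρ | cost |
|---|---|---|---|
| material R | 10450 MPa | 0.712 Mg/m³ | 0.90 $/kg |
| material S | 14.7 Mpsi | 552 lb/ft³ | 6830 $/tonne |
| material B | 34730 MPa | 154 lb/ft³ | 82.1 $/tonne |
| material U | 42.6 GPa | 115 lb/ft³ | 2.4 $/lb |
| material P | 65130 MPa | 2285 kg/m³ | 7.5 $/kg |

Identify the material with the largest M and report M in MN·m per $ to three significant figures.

Normalizing units and computing the index:
  material R: E = 10.45 GPa, ρ = 712.0 kg/m³, cost = 0.9000 $/kg
  material S: E = 101.4 GPa, ρ = 8842 kg/m³, cost = 6.830 $/kg
  material B: E = 34.73 GPa, ρ = 2467 kg/m³, cost = 0.08210 $/kg
  material U: E = 42.60 GPa, ρ = 1842 kg/m³, cost = 5.291 $/kg
  material P: E = 65.13 GPa, ρ = 2285 kg/m³, cost = 7.500 $/kg
  material B: M = 171 MN·m per $
  material R: M = 16.3 MN·m per $
  material U: M = 4.37 MN·m per $
  material P: M = 3.80 MN·m per $
  material S: M = 1.68 MN·m per $
Material B ranks first.

material B, M = 171 MN·m per $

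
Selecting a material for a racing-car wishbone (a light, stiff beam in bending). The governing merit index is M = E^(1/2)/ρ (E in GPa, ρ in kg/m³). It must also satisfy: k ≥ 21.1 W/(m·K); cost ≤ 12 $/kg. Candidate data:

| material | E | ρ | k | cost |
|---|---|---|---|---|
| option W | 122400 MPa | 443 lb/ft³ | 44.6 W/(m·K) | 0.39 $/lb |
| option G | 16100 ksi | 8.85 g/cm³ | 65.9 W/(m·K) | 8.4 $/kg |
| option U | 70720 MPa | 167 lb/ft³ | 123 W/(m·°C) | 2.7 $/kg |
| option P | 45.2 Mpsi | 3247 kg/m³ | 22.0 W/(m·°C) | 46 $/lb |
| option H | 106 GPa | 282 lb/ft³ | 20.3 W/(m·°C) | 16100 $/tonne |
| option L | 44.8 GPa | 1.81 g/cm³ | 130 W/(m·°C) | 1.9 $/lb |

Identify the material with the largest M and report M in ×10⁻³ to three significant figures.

option L, M = 3.70×10⁻³

Screen on constraints: k ≥ 21.1 W/(m·K); cost ≤ 12 $/kg. Survivors: option W, option G, option U, option L.
After converting to SI:
  option W: E = 122.4 GPa, ρ = 7096 kg/m³
  option G: E = 111.0 GPa, ρ = 8850 kg/m³
  option U: E = 70.72 GPa, ρ = 2675 kg/m³
  option L: E = 44.80 GPa, ρ = 1810 kg/m³
  option L: M = 3.70×10⁻³
  option U: M = 3.14×10⁻³
  option W: M = 1.56×10⁻³
  option G: M = 1.19×10⁻³
Option L has the largest M.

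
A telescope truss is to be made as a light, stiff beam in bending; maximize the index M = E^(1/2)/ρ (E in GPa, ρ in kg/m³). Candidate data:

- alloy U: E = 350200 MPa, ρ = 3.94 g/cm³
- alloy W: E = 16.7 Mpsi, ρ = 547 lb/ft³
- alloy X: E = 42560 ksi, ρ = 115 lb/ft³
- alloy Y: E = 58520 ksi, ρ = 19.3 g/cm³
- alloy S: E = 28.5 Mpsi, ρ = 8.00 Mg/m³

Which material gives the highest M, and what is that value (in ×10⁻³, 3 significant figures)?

Convert each candidate to consistent units, then evaluate M:
  alloy U: E = 350.2 GPa, ρ = 3940 kg/m³
  alloy W: E = 115.1 GPa, ρ = 8762 kg/m³
  alloy X: E = 293.4 GPa, ρ = 1842 kg/m³
  alloy Y: E = 403.5 GPa, ρ = 19300 kg/m³
  alloy S: E = 196.5 GPa, ρ = 8000 kg/m³
  alloy X: M = 9.30×10⁻³
  alloy U: M = 4.75×10⁻³
  alloy S: M = 1.75×10⁻³
  alloy W: M = 1.22×10⁻³
  alloy Y: M = 1.04×10⁻³
The maximum is for alloy X.

alloy X, M = 9.30×10⁻³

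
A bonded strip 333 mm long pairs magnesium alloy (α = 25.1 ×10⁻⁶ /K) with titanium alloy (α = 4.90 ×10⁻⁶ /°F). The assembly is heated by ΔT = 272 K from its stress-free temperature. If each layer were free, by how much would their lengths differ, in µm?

1470 µm

titanium alloy: α = 4.90×10⁻⁶/°F × 9/5 = 8.82×10⁻⁶/K.
Δα = |25.1 − 8.82|×10⁻⁶/K = 16.3×10⁻⁶/K.
ΔL_mismatch = Δα·L·ΔT = 16.3×10⁻⁶ × 333.0 mm × 272.0 K = 1470 µm.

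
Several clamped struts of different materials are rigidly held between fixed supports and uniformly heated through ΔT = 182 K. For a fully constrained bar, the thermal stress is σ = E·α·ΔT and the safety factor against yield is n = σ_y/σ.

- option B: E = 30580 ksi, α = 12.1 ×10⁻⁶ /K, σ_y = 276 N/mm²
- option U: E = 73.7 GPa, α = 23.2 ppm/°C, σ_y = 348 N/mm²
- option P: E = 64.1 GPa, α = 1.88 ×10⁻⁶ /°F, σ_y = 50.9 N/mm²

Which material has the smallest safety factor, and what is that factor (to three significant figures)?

In consistent units (E in GPa, α in ×10⁻⁶/K, σ_y in MPa):
  option B: E = 210.8, α = 12.1, σ_y = 276.0 → σ = 464 MPa, n = 0.594
  option U: E = 73.70, α = 23.2, σ_y = 348.0 → σ = 311 MPa, n = 1.12
  option P: E = 64.10, α = 3.38, σ_y = 50.90 → σ = 39.5 MPa, n = 1.29
Smallest n: option B with n = 0.594.

option B, n = 0.594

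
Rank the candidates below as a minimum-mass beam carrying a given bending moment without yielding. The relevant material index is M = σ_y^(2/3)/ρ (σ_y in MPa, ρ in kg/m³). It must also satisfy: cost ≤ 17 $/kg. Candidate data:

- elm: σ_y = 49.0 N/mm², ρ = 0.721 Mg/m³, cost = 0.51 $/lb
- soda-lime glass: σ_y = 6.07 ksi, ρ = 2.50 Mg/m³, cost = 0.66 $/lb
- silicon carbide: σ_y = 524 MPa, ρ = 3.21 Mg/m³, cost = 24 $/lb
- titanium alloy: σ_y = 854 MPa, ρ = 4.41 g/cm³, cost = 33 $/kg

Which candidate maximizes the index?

Screen on constraints: cost ≤ 17 $/kg. Survivors: elm, soda-lime glass.
After converting to SI:
  elm: σ_y = 49.00 MPa, ρ = 721.0 kg/m³
  soda-lime glass: σ_y = 41.85 MPa, ρ = 2500 kg/m³
  elm: M = 18.6×10⁻³
  soda-lime glass: M = 4.82×10⁻³
Elm ranks first.

elm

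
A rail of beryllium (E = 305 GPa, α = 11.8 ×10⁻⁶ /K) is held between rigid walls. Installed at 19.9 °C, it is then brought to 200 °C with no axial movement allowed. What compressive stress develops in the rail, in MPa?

648 MPa

ΔT = 180.1 K. Constrained thermal stress σ = E·α·ΔT = 305.0×10³ MPa × 11.8×10⁻⁶ × 180.1 = 648 MPa (compressive).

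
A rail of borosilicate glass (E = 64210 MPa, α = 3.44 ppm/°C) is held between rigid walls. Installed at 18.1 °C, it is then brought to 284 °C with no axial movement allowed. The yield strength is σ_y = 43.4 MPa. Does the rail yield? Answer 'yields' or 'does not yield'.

yields

E = 64210 MPa = 64.21 GPa.
ΔT = 265.9 K. Constrained thermal stress σ = E·α·ΔT = 64.21×10³ MPa × 3.44×10⁻⁶ × 265.9 = 58.7 MPa (compressive).
Compare to σ_y = 43.4 MPa: σ ≥ σ_y, so it yields.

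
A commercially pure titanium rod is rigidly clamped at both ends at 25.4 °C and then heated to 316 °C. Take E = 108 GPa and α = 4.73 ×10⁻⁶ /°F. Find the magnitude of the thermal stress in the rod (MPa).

267 MPa

α = 4.73×10⁻⁶/°F × 9/5 = 8.51×10⁻⁶/K.
ΔT = 290.6 K. Constrained thermal stress σ = E·α·ΔT = 108.0×10³ MPa × 8.51×10⁻⁶ × 290.6 = 267 MPa (compressive).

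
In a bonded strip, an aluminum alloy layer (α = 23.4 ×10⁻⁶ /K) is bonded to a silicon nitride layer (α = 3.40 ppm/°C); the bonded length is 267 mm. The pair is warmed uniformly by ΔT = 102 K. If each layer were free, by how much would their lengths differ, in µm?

545 µm

Δα = |23.4 − 3.40|×10⁻⁶/K = 20.0×10⁻⁶/K.
ΔL_mismatch = Δα·L·ΔT = 20.0×10⁻⁶ × 267.0 mm × 102.0 K = 545 µm.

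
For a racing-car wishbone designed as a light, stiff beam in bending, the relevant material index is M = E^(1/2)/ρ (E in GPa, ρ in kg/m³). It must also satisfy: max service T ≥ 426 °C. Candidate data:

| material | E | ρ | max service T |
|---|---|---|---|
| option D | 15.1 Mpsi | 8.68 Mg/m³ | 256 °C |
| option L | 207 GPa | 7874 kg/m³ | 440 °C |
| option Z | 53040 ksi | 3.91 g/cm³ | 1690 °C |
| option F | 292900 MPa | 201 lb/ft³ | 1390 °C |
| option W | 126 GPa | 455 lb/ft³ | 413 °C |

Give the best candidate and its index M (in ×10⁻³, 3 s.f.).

option F, M = 5.32×10⁻³

Screen on constraints: max service T ≥ 426 °C. Survivors: option L, option Z, option F.
Normalizing units and computing the index:
  option L: E = 207.0 GPa, ρ = 7874 kg/m³
  option Z: E = 365.7 GPa, ρ = 3910 kg/m³
  option F: E = 292.9 GPa, ρ = 3220 kg/m³
  option F: M = 5.32×10⁻³
  option Z: M = 4.89×10⁻³
  option L: M = 1.83×10⁻³
Highest index: option F.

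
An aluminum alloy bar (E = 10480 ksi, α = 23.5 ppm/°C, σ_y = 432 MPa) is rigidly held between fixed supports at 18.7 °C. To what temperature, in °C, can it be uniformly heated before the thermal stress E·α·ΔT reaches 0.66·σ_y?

E = 10480 ksi = 72.26 GPa.
E·α·ΔT = 285.1 MPa ⇒ ΔT = 285.1 / (72.26×10³ × 23.5×10⁻⁶) = 167.9 K.
T = 18.7 + 167.9 = 186.6 °C.

187 °C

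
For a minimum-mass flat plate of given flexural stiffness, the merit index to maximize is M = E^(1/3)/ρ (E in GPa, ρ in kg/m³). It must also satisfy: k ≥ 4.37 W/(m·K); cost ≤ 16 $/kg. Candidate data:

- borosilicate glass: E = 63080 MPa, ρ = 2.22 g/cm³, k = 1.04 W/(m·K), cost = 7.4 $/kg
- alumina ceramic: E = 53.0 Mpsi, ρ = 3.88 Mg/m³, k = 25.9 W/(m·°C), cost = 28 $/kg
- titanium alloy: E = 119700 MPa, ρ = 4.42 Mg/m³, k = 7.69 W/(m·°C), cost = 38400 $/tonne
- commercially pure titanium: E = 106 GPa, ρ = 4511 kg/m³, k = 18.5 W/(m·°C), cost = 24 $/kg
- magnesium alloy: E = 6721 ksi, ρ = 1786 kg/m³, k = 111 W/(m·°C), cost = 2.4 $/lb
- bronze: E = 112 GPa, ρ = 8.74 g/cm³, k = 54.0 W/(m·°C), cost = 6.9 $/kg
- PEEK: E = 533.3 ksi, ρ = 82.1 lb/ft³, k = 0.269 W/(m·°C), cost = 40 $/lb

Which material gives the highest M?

magnesium alloy

Screen on constraints: k ≥ 4.37 W/(m·K); cost ≤ 16 $/kg. Survivors: magnesium alloy, bronze.
In SI units:
  magnesium alloy: E = 46.34 GPa, ρ = 1786 kg/m³
  bronze: E = 112.0 GPa, ρ = 8740 kg/m³
  magnesium alloy: M = 2.01×10⁻³
  bronze: M = 0.552×10⁻³
Magnesium alloy has the largest M.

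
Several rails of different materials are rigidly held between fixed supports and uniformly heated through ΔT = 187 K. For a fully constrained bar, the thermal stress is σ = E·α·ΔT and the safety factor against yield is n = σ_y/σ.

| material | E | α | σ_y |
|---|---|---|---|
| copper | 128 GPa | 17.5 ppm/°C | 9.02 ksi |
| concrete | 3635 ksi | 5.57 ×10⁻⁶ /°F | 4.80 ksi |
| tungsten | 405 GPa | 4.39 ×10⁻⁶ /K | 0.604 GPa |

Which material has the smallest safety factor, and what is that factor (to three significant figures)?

copper, n = 0.148

Per material, after unit conversion:
  copper: E = 128.0, α = 17.5, σ_y = 62.19 → σ = 419 MPa, n = 0.148
  concrete: E = 25.06, α = 10.0, σ_y = 33.09 → σ = 47.0 MPa, n = 0.704
  tungsten: E = 405.0, α = 4.39, σ_y = 604.0 → σ = 332 MPa, n = 1.82
Smallest n: copper with n = 0.148.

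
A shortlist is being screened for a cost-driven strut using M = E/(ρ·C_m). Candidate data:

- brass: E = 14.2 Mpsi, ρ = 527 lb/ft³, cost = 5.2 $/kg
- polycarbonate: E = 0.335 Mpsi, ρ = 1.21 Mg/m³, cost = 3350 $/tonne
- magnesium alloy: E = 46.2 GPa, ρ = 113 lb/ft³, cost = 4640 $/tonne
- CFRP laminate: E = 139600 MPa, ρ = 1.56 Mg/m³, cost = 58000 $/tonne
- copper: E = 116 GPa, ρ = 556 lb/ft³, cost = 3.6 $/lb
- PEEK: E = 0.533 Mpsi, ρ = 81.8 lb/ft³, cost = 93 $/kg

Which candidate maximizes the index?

magnesium alloy

Normalizing units and computing the index:
  brass: E = 97.91 GPa, ρ = 8442 kg/m³, cost = 5.200 $/kg
  polycarbonate: E = 2.310 GPa, ρ = 1210 kg/m³, cost = 3.350 $/kg
  magnesium alloy: E = 46.20 GPa, ρ = 1810 kg/m³, cost = 4.640 $/kg
  CFRP laminate: E = 139.6 GPa, ρ = 1560 kg/m³, cost = 58.00 $/kg
  copper: E = 116.0 GPa, ρ = 8906 kg/m³, cost = 7.937 $/kg
  PEEK: E = 3.675 GPa, ρ = 1310 kg/m³, cost = 93.00 $/kg
  magnesium alloy: M = 5.50 MN·m per $
  brass: M = 2.23 MN·m per $
  copper: M = 1.64 MN·m per $
  CFRP laminate: M = 1.54 MN·m per $
  polycarbonate: M = 0.570 MN·m per $
  PEEK: M = 0.0302 MN·m per $
Highest index: magnesium alloy.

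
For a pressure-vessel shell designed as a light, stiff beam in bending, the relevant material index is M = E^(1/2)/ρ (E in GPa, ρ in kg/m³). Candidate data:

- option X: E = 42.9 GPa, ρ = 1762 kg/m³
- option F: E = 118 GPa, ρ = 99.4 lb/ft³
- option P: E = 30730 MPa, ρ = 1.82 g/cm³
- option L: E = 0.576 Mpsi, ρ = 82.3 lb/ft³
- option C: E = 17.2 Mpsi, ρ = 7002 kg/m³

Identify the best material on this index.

Convert each candidate to consistent units, then evaluate M:
  option X: E = 42.90 GPa, ρ = 1762 kg/m³
  option F: E = 118.0 GPa, ρ = 1592 kg/m³
  option P: E = 30.73 GPa, ρ = 1820 kg/m³
  option L: E = 3.971 GPa, ρ = 1318 kg/m³
  option C: E = 118.6 GPa, ρ = 7002 kg/m³
  option F: M = 6.82×10⁻³
  option X: M = 3.72×10⁻³
  option P: M = 3.05×10⁻³
  option C: M = 1.56×10⁻³
  option L: M = 1.51×10⁻³
Highest index: option F.

option F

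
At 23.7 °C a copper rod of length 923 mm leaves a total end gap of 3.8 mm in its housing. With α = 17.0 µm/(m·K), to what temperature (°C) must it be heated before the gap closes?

α·L₀·ΔT = 3.8 mm ⇒ ΔT = 3.8 / (17.0×10⁻⁶ × 923.0) = 242.2 K.
T = 23.7 + 242.2 = 265.9 °C.

266 °C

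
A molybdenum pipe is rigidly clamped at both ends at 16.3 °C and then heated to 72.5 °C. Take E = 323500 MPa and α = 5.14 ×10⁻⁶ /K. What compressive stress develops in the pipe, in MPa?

E = 323500 MPa = 323.5 GPa.
ΔT = 56.20 K. Constrained thermal stress σ = E·α·ΔT = 323.5×10³ MPa × 5.14×10⁻⁶ × 56.20 = 93.4 MPa (compressive).

93.4 MPa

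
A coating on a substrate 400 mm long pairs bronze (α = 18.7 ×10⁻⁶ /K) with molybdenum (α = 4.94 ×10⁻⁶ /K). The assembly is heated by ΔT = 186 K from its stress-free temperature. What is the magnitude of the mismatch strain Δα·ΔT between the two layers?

2.56×10⁻³

Δα = |18.7 − 4.94|×10⁻⁶/K = 13.8×10⁻⁶/K.
Mismatch strain = Δα·ΔT = 13.8×10⁻⁶ × 186.0 = 2.56×10⁻³.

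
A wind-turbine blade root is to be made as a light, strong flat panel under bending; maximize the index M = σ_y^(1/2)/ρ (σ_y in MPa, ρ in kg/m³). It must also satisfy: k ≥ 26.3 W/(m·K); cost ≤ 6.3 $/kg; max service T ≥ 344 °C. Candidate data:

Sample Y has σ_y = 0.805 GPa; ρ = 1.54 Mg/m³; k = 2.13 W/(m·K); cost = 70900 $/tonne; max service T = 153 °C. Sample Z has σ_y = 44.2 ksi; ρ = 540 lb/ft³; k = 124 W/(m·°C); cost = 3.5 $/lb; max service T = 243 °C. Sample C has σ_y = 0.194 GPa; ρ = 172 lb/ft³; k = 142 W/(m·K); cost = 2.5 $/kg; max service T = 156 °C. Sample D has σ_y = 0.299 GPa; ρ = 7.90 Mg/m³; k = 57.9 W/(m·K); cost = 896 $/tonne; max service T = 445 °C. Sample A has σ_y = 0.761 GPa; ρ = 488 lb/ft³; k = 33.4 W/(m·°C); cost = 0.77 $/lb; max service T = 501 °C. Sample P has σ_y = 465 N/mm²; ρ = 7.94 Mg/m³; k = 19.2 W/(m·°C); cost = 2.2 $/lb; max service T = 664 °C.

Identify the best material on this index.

Screen on constraints: k ≥ 26.3 W/(m·K); cost ≤ 6.3 $/kg; max service T ≥ 344 °C. Survivors: sample D, sample A.
Normalizing units and computing the index:
  sample D: σ_y = 299.0 MPa, ρ = 7900 kg/m³
  sample A: σ_y = 761.0 MPa, ρ = 7817 kg/m³
  sample A: M = 3.53×10⁻³
  sample D: M = 2.19×10⁻³
Highest index: sample A.

sample A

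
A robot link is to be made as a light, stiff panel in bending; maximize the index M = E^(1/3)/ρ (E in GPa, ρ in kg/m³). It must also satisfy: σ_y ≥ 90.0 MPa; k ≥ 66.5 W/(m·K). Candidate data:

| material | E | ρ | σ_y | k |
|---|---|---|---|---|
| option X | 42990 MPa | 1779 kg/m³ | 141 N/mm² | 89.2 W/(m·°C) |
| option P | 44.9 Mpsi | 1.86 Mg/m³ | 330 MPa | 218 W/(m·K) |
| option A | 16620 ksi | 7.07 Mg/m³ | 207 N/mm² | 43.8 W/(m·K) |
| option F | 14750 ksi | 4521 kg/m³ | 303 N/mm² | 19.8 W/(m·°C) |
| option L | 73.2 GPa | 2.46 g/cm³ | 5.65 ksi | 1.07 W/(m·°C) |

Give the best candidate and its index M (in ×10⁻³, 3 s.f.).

Screen on constraints: σ_y ≥ 90.0 MPa; k ≥ 66.5 W/(m·K). Survivors: option X, option P.
After converting to SI:
  option X: E = 42.99 GPa, ρ = 1779 kg/m³
  option P: E = 309.6 GPa, ρ = 1860 kg/m³
  option P: M = 3.64×10⁻³
  option X: M = 1.97×10⁻³
Option P has the largest M.

option P, M = 3.64×10⁻³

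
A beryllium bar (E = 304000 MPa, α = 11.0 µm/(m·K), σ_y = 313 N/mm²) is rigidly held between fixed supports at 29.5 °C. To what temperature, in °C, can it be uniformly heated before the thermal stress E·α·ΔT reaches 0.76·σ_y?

E = 304000 MPa = 304.0 GPa.
σ_y = 313 N/mm² = 313.0 MPa.
E·α·ΔT = 237.9 MPa ⇒ ΔT = 237.9 / (304.0×10³ × 11.0×10⁻⁶) = 71.14 K.
T = 29.5 + 71.14 = 100.6 °C.

101 °C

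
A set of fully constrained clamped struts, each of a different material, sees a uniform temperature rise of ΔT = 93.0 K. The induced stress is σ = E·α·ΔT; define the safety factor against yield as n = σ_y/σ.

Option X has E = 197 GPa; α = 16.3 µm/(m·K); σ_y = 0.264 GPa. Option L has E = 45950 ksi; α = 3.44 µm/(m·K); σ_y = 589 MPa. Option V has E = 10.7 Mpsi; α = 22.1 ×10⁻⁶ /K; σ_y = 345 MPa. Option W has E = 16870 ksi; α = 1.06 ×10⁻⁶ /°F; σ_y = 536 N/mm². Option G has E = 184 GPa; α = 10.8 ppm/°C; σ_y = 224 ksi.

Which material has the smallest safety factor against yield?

option X

Converting E to GPa, α to ×10⁻⁶/K, σ_y to MPa, then σ and n for each:
  option X: E = 197.0, α = 16.3, σ_y = 264.0 → σ = 299 MPa, n = 0.884
  option L: E = 316.8, α = 3.44, σ_y = 589.0 → σ = 101 MPa, n = 5.81
  option V: E = 73.77, α = 22.1, σ_y = 345.0 → σ = 152 MPa, n = 2.28
  option W: E = 116.3, α = 1.91, σ_y = 536.0 → σ = 20.6 MPa, n = 26.0
  option G: E = 184.0, α = 10.8, σ_y = 1544 → σ = 185 MPa, n = 8.36
Option X has the lowest safety factor, n = 0.884.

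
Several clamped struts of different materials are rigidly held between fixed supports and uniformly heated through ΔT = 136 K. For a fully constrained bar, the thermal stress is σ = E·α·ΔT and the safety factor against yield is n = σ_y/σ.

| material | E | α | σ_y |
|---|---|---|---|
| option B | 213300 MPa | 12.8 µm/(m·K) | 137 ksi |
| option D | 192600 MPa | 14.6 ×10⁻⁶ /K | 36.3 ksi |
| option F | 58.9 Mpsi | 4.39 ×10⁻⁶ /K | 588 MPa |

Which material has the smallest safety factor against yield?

Converting E to GPa, α to ×10⁻⁶/K, σ_y to MPa, then σ and n for each:
  option B: E = 213.3, α = 12.8, σ_y = 944.6 → σ = 371 MPa, n = 2.54
  option D: E = 192.6, α = 14.6, σ_y = 250.3 → σ = 382 MPa, n = 0.654
  option F: E = 406.1, α = 4.39, σ_y = 588.0 → σ = 242 MPa, n = 2.43
Option D has the lowest safety factor, n = 0.654.

option D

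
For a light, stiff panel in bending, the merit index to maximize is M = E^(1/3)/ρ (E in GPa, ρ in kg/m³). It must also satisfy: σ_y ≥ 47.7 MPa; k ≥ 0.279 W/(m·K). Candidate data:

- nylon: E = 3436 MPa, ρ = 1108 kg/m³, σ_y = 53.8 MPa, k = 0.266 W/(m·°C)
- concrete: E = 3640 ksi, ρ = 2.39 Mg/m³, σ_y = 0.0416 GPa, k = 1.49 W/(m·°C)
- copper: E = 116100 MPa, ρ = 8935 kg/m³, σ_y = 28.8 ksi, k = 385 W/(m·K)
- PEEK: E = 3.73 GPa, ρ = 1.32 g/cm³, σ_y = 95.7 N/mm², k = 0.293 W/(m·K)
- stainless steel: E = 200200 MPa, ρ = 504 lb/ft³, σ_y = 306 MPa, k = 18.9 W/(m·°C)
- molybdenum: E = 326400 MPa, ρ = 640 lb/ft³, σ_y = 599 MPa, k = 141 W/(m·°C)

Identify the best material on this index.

PEEK

Screen on constraints: σ_y ≥ 47.7 MPa; k ≥ 0.279 W/(m·K). Survivors: copper, PEEK, stainless steel, molybdenum.
Normalizing units and computing the index:
  copper: E = 116.1 GPa, ρ = 8935 kg/m³
  PEEK: E = 3.730 GPa, ρ = 1320 kg/m³
  stainless steel: E = 200.2 GPa, ρ = 8073 kg/m³
  molybdenum: E = 326.4 GPa, ρ = 10250 kg/m³
  PEEK: M = 1.17×10⁻³
  stainless steel: M = 0.725×10⁻³
  molybdenum: M = 0.672×10⁻³
  copper: M = 0.546×10⁻³
PEEK has the largest M.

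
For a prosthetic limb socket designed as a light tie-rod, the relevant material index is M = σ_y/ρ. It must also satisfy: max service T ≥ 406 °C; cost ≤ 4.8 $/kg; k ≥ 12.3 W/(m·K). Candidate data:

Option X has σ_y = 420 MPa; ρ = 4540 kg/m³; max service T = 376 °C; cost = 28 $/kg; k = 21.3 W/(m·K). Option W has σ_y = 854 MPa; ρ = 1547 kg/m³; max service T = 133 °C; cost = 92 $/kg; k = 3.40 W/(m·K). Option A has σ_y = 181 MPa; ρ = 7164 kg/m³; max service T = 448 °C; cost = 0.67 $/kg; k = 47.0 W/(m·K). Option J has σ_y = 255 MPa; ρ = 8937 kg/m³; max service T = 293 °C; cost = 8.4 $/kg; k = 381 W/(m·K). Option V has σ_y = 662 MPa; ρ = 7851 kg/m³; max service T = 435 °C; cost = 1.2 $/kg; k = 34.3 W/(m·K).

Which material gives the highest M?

Screen on constraints: max service T ≥ 406 °C; cost ≤ 4.8 $/kg; k ≥ 12.3 W/(m·K). Survivors: option A, option V.
Evaluate M for each candidate:
  option V: M = 84.3 kN·m/kg
  option A: M = 25.3 kN·m/kg
Highest index: option V.

option V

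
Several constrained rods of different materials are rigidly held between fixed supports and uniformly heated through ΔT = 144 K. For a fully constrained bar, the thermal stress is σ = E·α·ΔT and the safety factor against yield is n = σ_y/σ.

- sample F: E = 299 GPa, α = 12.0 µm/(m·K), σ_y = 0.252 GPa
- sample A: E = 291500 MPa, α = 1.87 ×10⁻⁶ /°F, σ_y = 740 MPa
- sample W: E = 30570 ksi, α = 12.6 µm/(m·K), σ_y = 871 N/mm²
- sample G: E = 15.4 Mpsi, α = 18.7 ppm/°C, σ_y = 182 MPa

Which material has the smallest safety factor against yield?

In consistent units (E in GPa, α in ×10⁻⁶/K, σ_y in MPa):
  sample F: E = 299.0, α = 12.0, σ_y = 252.0 → σ = 517 MPa, n = 0.488
  sample A: E = 291.5, α = 3.37, σ_y = 740.0 → σ = 141 MPa, n = 5.24
  sample W: E = 210.8, α = 12.6, σ_y = 871.0 → σ = 382 MPa, n = 2.28
  sample G: E = 106.2, α = 18.7, σ_y = 182.0 → σ = 286 MPa, n = 0.637
Sample F has the lowest safety factor, n = 0.488.

sample F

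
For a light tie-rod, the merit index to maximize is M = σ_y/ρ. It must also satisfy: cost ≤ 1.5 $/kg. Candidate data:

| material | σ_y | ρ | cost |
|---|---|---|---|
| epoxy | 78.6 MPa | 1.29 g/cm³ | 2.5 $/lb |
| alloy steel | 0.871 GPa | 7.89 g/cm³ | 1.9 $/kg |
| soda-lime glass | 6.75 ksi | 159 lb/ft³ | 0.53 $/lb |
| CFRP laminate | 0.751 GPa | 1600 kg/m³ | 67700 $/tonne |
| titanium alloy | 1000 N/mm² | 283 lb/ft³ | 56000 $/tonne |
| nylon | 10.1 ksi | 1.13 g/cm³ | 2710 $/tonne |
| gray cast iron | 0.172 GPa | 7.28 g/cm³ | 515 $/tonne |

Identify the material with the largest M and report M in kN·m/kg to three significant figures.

Screen on constraints: cost ≤ 1.5 $/kg. Survivors: soda-lime glass, gray cast iron.
Convert each candidate to consistent units, then evaluate M:
  soda-lime glass: σ_y = 46.54 MPa, ρ = 2547 kg/m³
  gray cast iron: σ_y = 172.0 MPa, ρ = 7280 kg/m³
  gray cast iron: M = 23.6 kN·m/kg
  soda-lime glass: M = 18.3 kN·m/kg
Gray cast iron ranks first.

gray cast iron, M = 23.6 kN·m/kg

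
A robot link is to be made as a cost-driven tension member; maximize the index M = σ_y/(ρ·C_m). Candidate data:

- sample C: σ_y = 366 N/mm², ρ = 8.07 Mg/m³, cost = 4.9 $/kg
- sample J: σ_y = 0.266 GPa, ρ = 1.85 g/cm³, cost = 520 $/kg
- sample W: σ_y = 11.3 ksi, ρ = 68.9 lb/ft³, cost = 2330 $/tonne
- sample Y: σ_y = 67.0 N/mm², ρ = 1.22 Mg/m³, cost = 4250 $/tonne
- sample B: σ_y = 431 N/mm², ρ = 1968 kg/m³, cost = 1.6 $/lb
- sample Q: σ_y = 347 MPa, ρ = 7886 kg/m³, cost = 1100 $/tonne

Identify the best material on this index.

Putting every candidate on a common basis:
  sample C: σ_y = 366.0 MPa, ρ = 8070 kg/m³, cost = 4.900 $/kg
  sample J: σ_y = 266.0 MPa, ρ = 1850 kg/m³, cost = 520.0 $/kg
  sample W: σ_y = 77.91 MPa, ρ = 1104 kg/m³, cost = 2.330 $/kg
  sample Y: σ_y = 67.00 MPa, ρ = 1220 kg/m³, cost = 4.250 $/kg
  sample B: σ_y = 431.0 MPa, ρ = 1968 kg/m³, cost = 3.527 $/kg
  sample Q: σ_y = 347.0 MPa, ρ = 7886 kg/m³, cost = 1.100 $/kg
  sample B: M = 62.1 kN·m per $
  sample Q: M = 40.0 kN·m per $
  sample W: M = 30.3 kN·m per $
  sample Y: M = 12.9 kN·m per $
  sample C: M = 9.26 kN·m per $
  sample J: M = 0.277 kN·m per $
Highest index: sample B.

sample B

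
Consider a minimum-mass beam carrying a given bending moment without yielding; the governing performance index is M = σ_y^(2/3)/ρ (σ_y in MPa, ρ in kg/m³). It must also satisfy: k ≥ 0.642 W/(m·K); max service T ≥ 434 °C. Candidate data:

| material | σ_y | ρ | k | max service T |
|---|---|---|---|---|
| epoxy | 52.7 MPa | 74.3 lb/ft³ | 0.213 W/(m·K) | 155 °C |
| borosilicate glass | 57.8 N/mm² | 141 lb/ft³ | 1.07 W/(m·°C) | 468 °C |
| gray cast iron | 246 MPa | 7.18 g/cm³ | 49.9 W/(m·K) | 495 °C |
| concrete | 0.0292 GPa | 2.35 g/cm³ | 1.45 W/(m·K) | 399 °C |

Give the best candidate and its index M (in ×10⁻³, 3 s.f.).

Screen on constraints: k ≥ 0.642 W/(m·K); max service T ≥ 434 °C. Survivors: borosilicate glass, gray cast iron.
Normalizing units and computing the index:
  borosilicate glass: σ_y = 57.80 MPa, ρ = 2259 kg/m³
  gray cast iron: σ_y = 246.0 MPa, ρ = 7180 kg/m³
  borosilicate glass: M = 6.62×10⁻³
  gray cast iron: M = 5.47×10⁻³
Borosilicate glass ranks first.

borosilicate glass, M = 6.62×10⁻³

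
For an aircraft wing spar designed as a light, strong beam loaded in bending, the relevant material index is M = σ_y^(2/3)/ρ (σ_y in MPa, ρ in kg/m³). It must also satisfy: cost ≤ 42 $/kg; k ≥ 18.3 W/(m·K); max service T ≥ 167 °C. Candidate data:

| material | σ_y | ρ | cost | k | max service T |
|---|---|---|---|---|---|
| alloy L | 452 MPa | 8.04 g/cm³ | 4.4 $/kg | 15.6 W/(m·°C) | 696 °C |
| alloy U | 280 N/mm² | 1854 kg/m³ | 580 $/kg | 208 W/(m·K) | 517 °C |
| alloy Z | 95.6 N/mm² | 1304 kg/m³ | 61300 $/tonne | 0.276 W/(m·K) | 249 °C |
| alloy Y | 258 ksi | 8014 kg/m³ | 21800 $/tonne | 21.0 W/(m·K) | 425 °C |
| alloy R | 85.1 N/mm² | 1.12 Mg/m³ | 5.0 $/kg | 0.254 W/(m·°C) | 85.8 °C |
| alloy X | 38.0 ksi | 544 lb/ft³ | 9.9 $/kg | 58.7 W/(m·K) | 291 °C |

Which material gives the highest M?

Screen on constraints: cost ≤ 42 $/kg; k ≥ 18.3 W/(m·K); max service T ≥ 167 °C. Survivors: alloy Y, alloy X.
After converting to SI:
  alloy Y: σ_y = 1779 MPa, ρ = 8014 kg/m³
  alloy X: σ_y = 262.0 MPa, ρ = 8714 kg/m³
  alloy Y: M = 18.3×10⁻³
  alloy X: M = 4.70×10⁻³
Alloy Y ranks first.

alloy Y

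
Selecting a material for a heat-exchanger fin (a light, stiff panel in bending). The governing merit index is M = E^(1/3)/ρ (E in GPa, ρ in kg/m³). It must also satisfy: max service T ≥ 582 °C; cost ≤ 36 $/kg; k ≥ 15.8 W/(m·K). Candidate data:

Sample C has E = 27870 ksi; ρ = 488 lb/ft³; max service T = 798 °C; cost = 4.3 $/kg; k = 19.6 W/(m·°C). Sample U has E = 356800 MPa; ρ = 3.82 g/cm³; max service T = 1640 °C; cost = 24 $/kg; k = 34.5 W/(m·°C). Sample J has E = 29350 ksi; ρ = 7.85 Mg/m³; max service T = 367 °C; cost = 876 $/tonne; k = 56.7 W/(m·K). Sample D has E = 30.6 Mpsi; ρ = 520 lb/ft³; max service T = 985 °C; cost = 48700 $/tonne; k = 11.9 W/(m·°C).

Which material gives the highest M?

sample U

Screen on constraints: max service T ≥ 582 °C; cost ≤ 36 $/kg; k ≥ 15.8 W/(m·K). Survivors: sample C, sample U.
Putting every candidate on a common basis:
  sample C: E = 192.2 GPa, ρ = 7817 kg/m³
  sample U: E = 356.8 GPa, ρ = 3820 kg/m³
  sample U: M = 1.86×10⁻³
  sample C: M = 0.738×10⁻³
Sample U ranks first.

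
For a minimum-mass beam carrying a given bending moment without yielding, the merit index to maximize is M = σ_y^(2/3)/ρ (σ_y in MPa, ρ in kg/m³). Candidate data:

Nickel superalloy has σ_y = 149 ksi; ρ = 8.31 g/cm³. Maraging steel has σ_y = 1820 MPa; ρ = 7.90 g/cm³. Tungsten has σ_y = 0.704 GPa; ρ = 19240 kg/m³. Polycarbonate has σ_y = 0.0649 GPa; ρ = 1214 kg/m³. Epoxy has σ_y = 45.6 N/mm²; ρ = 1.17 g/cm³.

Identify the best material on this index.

Convert each candidate to consistent units, then evaluate M:
  nickel superalloy: σ_y = 1027 MPa, ρ = 8310 kg/m³
  maraging steel: σ_y = 1820 MPa, ρ = 7900 kg/m³
  tungsten: σ_y = 704.0 MPa, ρ = 19240 kg/m³
  polycarbonate: σ_y = 64.90 MPa, ρ = 1214 kg/m³
  epoxy: σ_y = 45.60 MPa, ρ = 1170 kg/m³
  maraging steel: M = 18.9×10⁻³
  polycarbonate: M = 13.3×10⁻³
  nickel superalloy: M = 12.3×10⁻³
  epoxy: M = 10.9×10⁻³
  tungsten: M = 4.11×10⁻³
Maraging steel ranks first.

maraging steel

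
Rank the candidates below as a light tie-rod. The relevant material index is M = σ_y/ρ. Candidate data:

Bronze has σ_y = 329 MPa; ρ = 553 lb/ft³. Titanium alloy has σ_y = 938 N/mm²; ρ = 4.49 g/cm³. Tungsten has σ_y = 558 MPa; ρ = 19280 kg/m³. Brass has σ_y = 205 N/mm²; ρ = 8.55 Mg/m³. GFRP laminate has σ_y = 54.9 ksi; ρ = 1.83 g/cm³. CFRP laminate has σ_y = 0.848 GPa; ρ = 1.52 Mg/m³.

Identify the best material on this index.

Putting every candidate on a common basis:
  bronze: σ_y = 329.0 MPa, ρ = 8858 kg/m³
  titanium alloy: σ_y = 938.0 MPa, ρ = 4490 kg/m³
  tungsten: σ_y = 558.0 MPa, ρ = 19280 kg/m³
  brass: σ_y = 205.0 MPa, ρ = 8550 kg/m³
  GFRP laminate: σ_y = 378.5 MPa, ρ = 1830 kg/m³
  CFRP laminate: σ_y = 848.0 MPa, ρ = 1520 kg/m³
  CFRP laminate: M = 558 kN·m/kg
  titanium alloy: M = 209 kN·m/kg
  GFRP laminate: M = 207 kN·m/kg
  bronze: M = 37.1 kN·m/kg
  tungsten: M = 28.9 kN·m/kg
  brass: M = 24.0 kN·m/kg
Highest index: CFRP laminate.

CFRP laminate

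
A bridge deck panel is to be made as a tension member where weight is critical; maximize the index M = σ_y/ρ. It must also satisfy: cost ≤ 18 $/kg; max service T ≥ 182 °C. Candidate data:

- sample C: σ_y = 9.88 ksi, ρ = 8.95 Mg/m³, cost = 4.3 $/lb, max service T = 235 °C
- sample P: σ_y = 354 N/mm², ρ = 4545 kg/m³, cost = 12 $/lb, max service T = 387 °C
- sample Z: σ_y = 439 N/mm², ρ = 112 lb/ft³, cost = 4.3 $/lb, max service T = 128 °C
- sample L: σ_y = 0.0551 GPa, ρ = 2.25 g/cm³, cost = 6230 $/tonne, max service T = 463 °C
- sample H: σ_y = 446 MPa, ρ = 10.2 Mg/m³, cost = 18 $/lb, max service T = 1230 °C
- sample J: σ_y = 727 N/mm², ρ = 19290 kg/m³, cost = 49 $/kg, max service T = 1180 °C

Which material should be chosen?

Screen on constraints: cost ≤ 18 $/kg; max service T ≥ 182 °C. Survivors: sample C, sample L.
Convert each candidate to consistent units, then evaluate M:
  sample C: σ_y = 68.12 MPa, ρ = 8950 kg/m³
  sample L: σ_y = 55.10 MPa, ρ = 2250 kg/m³
  sample L: M = 24.5 kN·m/kg
  sample C: M = 7.61 kN·m/kg
Sample L ranks first.

sample L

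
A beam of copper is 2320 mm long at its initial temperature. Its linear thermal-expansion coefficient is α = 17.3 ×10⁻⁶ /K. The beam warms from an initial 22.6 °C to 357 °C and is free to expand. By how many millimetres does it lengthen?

ΔT = 357 − 22.6 = 334.4 K.
ΔL = α·L₀·ΔT = 17.3×10⁻⁶ × 2320 mm × 334.4 K = 13.4 mm.

13.4 mm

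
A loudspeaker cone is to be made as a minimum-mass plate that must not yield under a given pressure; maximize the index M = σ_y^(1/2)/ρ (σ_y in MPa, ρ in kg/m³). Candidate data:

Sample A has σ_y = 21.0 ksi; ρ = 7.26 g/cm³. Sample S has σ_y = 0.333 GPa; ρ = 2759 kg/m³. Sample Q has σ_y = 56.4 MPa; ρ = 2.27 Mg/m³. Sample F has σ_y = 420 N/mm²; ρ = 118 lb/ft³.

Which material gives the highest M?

Normalizing units and computing the index:
  sample A: σ_y = 144.8 MPa, ρ = 7260 kg/m³
  sample S: σ_y = 333.0 MPa, ρ = 2759 kg/m³
  sample Q: σ_y = 56.40 MPa, ρ = 2270 kg/m³
  sample F: σ_y = 420.0 MPa, ρ = 1890 kg/m³
  sample F: M = 10.8×10⁻³
  sample S: M = 6.61×10⁻³
  sample Q: M = 3.31×10⁻³
  sample A: M = 1.66×10⁻³
Sample F ranks first.

sample F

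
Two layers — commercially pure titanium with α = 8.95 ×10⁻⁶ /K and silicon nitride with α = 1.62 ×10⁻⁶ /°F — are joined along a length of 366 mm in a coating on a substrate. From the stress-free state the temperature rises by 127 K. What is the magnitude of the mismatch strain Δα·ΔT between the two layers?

7.66×10⁻⁴

silicon nitride: α = 1.62×10⁻⁶/°F × 9/5 = 2.92×10⁻⁶/K.
Δα = |8.95 − 2.92|×10⁻⁶/K = 6.03×10⁻⁶/K.
Mismatch strain = Δα·ΔT = 6.03×10⁻⁶ × 127.0 = 7.66×10⁻⁴.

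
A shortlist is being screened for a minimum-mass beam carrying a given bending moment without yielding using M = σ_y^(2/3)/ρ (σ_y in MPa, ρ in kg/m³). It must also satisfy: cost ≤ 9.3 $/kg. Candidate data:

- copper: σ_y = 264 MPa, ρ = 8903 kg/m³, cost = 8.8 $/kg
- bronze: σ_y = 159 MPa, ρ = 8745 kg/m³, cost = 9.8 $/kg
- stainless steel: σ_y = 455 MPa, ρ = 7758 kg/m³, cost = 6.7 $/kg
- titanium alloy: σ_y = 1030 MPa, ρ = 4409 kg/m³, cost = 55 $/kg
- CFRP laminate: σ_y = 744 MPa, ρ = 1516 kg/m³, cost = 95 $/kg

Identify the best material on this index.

stainless steel

Screen on constraints: cost ≤ 9.3 $/kg. Survivors: copper, stainless steel.
Per-candidate index values:
  stainless steel: M = 7.63×10⁻³
  copper: M = 4.62×10⁻³
Stainless steel has the largest M.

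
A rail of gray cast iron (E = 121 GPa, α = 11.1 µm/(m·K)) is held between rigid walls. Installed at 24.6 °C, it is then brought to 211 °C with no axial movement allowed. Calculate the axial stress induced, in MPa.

ΔT = 186.4 K. Constrained thermal stress σ = E·α·ΔT = 121.0×10³ MPa × 11.1×10⁻⁶ × 186.4 = 250 MPa (compressive).

250 MPa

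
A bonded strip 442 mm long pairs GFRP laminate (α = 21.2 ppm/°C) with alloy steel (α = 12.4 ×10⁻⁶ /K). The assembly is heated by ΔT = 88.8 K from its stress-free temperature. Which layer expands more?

α(GFRP laminate) = 21.2×10⁻⁶/K vs α(alloy steel) = 12.4×10⁻⁶/K.
Higher α expands more for the same ΔT: GFRP laminate.

GFRP laminate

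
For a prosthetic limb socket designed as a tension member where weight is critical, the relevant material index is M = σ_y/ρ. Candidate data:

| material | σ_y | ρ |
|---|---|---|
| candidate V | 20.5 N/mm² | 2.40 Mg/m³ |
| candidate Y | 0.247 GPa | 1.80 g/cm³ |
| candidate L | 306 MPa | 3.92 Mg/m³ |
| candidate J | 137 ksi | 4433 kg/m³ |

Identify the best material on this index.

candidate J

In SI units:
  candidate V: σ_y = 20.50 MPa, ρ = 2400 kg/m³
  candidate Y: σ_y = 247.0 MPa, ρ = 1800 kg/m³
  candidate L: σ_y = 306.0 MPa, ρ = 3920 kg/m³
  candidate J: σ_y = 944.6 MPa, ρ = 4433 kg/m³
  candidate J: M = 213 kN·m/kg
  candidate Y: M = 137 kN·m/kg
  candidate L: M = 78.1 kN·m/kg
  candidate V: M = 8.54 kN·m/kg
Candidate J ranks first.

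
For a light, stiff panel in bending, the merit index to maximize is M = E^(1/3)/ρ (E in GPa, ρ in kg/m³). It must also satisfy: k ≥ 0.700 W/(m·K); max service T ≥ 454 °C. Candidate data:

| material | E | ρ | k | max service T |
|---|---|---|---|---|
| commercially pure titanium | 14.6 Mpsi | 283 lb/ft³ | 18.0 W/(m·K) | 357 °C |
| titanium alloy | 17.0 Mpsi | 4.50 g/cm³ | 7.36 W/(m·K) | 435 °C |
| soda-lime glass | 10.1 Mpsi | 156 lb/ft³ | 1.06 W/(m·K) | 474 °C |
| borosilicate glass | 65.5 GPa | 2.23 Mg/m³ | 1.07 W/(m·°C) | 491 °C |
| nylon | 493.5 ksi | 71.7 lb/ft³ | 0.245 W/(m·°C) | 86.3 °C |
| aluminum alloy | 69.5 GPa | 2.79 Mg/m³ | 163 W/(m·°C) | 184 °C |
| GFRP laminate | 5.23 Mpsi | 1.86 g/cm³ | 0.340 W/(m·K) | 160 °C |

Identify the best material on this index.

Screen on constraints: k ≥ 0.700 W/(m·K); max service T ≥ 454 °C. Survivors: soda-lime glass, borosilicate glass.
In SI units:
  soda-lime glass: E = 69.64 GPa, ρ = 2499 kg/m³
  borosilicate glass: E = 65.50 GPa, ρ = 2230 kg/m³
  borosilicate glass: M = 1.81×10⁻³
  soda-lime glass: M = 1.65×10⁻³
The maximum is for borosilicate glass.

borosilicate glass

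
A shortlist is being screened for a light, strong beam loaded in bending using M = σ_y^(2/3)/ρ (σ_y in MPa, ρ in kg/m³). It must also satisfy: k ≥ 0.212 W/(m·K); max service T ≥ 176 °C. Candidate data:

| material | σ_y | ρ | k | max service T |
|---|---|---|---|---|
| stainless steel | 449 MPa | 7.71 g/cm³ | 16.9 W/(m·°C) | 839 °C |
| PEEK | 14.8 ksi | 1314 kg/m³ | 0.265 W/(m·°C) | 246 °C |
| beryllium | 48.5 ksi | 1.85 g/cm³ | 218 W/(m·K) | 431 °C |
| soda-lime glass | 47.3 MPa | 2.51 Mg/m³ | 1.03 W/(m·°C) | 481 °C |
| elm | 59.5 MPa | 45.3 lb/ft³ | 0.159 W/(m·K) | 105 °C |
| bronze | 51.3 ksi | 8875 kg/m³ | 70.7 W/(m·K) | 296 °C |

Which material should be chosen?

beryllium

Screen on constraints: k ≥ 0.212 W/(m·K); max service T ≥ 176 °C. Survivors: stainless steel, PEEK, beryllium, soda-lime glass, bronze.
Putting every candidate on a common basis:
  stainless steel: σ_y = 449.0 MPa, ρ = 7710 kg/m³
  PEEK: σ_y = 102.0 MPa, ρ = 1314 kg/m³
  beryllium: σ_y = 334.4 MPa, ρ = 1850 kg/m³
  soda-lime glass: σ_y = 47.30 MPa, ρ = 2510 kg/m³
  bronze: σ_y = 353.7 MPa, ρ = 8875 kg/m³
  beryllium: M = 26.0×10⁻³
  PEEK: M = 16.6×10⁻³
  stainless steel: M = 7.61×10⁻³
  bronze: M = 5.64×10⁻³
  soda-lime glass: M = 5.21×10⁻³
Beryllium ranks first.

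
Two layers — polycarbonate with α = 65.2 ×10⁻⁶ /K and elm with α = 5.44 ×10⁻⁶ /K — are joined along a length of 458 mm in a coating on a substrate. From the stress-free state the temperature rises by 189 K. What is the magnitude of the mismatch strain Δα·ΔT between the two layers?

Δα = |65.2 − 5.44|×10⁻⁶/K = 59.8×10⁻⁶/K.
Mismatch strain = Δα·ΔT = 59.8×10⁻⁶ × 189.0 = 0.0113.

0.0113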